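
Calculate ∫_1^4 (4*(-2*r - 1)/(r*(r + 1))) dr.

-4*log(5) - 4*log(2)

Factor the denominator: r**2 + r = (r + 1)r.
Partial fractions: 4*(-2*r - 1)/(r*(r + 1)) = -4/(r + 1) - 4/r.
An antiderivative is F(r) = -4*log(r) - 4*log(r + 1).
Then F(4) - F(1) = (-4*log(5) - 8*log(2)) - (-log(16)) = -4*log(5) - 4*log(2).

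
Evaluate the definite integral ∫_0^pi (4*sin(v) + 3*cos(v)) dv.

8

An antiderivative is F(v) = 3*sin(v) - 4*cos(v).
Then F(pi) - F(0) = (4) - (-4) = 8.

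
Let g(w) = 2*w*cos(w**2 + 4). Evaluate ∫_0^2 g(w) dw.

Let u = w**2 + 4, so du = 2*w dw. When w = 0, u = 4; when w = 2, u = 8.
The integral becomes ∫ cos(u) du from 4 to 8, with antiderivative sin(u).
Back in w: F(w) = sin(w**2 + 4).
Then F(2) - F(0) = (sin(8)) - (sin(4)) = -sin(4) + sin(8).

-sin(4) + sin(8)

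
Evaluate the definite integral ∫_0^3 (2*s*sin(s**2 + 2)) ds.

cos(2) - cos(11)

Let u = s**2 + 2, so du = 2*s ds. When s = 0, u = 2; when s = 3, u = 11.
The integral becomes ∫ sin(u) du from 2 to 11, with antiderivative -cos(u).
Back in s: F(s) = -cos(s**2 + 2).
Then F(3) - F(0) = (-cos(11)) - (-cos(2)) = cos(2) - cos(11).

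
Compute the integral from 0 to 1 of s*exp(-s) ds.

1 - 2*exp(-1)

Integrate by parts once (u = s, dv = exp(-s) ds).
An antiderivative is F(s) = (-s - 1)*exp(-s).
Then F(1) - F(0) = (-2*exp(-1)) - (-1) = 1 - 2*exp(-1).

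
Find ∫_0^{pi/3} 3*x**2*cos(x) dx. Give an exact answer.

-3*sqrt(3) + sqrt(3)*pi**2/6 + pi

Integrate by parts twice (u = x^2, dv = 3*cos(x) dx).
An antiderivative is F(x) = 3*x**2*sin(x) + 6*x*cos(x) - 6*sin(x).
Then F(pi/3) - F(0) = (-3*sqrt(3) + sqrt(3)*pi**2/6 + pi) - (0) = -3*sqrt(3) + sqrt(3)*pi**2/6 + pi.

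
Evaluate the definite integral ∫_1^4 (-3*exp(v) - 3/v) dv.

-3*exp(4) - 3*log(4) + 3*exp(1)

An antiderivative is F(v) = -3*exp(v) - 3*log(v).
Then F(4) - F(1) = (-3*exp(4) - 3*log(4)) - (-3*exp(1)) = -3*exp(4) - 3*log(4) + 3*exp(1).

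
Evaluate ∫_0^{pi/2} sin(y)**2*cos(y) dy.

1/3

Let u = sin(y), so du = cos(y) dy. When y = 0, u = 0; when y = pi/2, u = 1.
The integral becomes ∫ u**2 du from 0 to 1, with antiderivative u**3/3.
Back in y: F(y) = sin(y)**3/3.
Then F(pi/2) - F(0) = (1/3) - (0) = 1/3.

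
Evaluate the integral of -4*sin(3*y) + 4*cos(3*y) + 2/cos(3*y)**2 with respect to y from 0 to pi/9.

An antiderivative is F(y) = 4*sin(3*y)/3 + 4*cos(3*y)/3 + 2*tan(3*y)/3.
Then F(pi/9) - F(0) = (2/3 + 4*sqrt(3)/3) - (4/3) = -2/3 + 4*sqrt(3)/3.

-2/3 + 4*sqrt(3)/3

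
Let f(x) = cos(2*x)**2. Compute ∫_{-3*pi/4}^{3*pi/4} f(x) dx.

Use the identity cos^2(2*x) = (1 + cos(4*x))/2.
An antiderivative is F(x) = x/2 + sin(4*x)/8.
Then F(3*pi/4) - F(-3*pi/4) = (3*pi/8) - (-3*pi/8) = 3*pi/4.

3*pi/4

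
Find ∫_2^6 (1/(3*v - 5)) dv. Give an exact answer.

log(13)/3

An antiderivative is F(v) = log(3*v - 5)/3.
Then F(6) - F(2) = (log(13)/3) - (0) = log(13)/3.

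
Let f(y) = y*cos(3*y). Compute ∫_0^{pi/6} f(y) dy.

Integrate by parts once (u = y, dv = cos(3*y) dy).
An antiderivative is F(y) = y*sin(3*y)/3 + cos(3*y)/9.
Then F(pi/6) - F(0) = (pi/18) - (1/9) = -1/9 + pi/18.

-1/9 + pi/18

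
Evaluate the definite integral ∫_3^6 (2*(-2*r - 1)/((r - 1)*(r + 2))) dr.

-log(16)

Factor the denominator: r**2 + r - 2 = (r + 2)(r - 1).
Partial fractions: 2*(-2*r - 1)/((r - 1)*(r + 2)) = -2/(r + 2) - 2/(r - 1).
An antiderivative is F(r) = -2*log(r - 1) - 2*log(r + 2).
Then F(6) - F(3) = (-6*log(2) - 2*log(5)) - (-log(100)) = -log(16).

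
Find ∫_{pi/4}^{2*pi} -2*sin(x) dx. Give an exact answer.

2 - sqrt(2)

An antiderivative is F(x) = 2*cos(x).
Then F(2*pi) - F(pi/4) = (2) - (sqrt(2)) = 2 - sqrt(2).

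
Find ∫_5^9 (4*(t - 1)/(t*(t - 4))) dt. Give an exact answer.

Factor the denominator: t**2 - 4*t = t(t - 4).
Partial fractions: 4*(t - 1)/(t*(t - 4)) = 1/t + 3/(t - 4).
An antiderivative is F(t) = log(t) + 3*log(t - 4).
Then F(9) - F(5) = (2*log(3) + 3*log(5)) - (log(5)) = 2*log(3) + 2*log(5).

2*log(3) + 2*log(5)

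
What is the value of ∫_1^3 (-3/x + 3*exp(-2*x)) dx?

-3*log(3) - 3*exp(-6)/2 + 3*exp(-2)/2

An antiderivative is F(x) = -3*log(x) - 3*exp(-2*x)/2.
Then F(3) - F(1) = (-3*log(3) - 3*exp(-6)/2) - (-3*exp(-2)/2) = -3*log(3) - 3*exp(-6)/2 + 3*exp(-2)/2.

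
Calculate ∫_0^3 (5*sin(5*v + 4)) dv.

Let u = 5*v + 4, so du = 5 dv. When v = 0, u = 4; when v = 3, u = 19.
The integral becomes ∫ sin(u) du from 4 to 19, with antiderivative -cos(u).
Back in v: F(v) = -cos(5*v + 4).
Then F(3) - F(0) = (-cos(19)) - (-cos(4)) = -cos(19) + cos(4).

-cos(19) + cos(4)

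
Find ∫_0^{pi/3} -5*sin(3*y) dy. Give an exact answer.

An antiderivative is F(y) = 5*cos(3*y)/3.
Then F(pi/3) - F(0) = (-5/3) - (5/3) = -10/3.

-10/3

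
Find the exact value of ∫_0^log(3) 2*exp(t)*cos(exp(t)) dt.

Let u = exp(t), so du = exp(t) dt. When t = 0, u = 1; when t = log(3), u = 3.
The integral becomes 2·∫ cos(u) du from 1 to 3, with antiderivative 2*sin(u).
Back in t: F(t) = 2*sin(exp(t)).
Then F(log(3)) - F(0) = (2*sin(3)) - (2*sin(1)) = -2*sin(1) + 2*sin(3).

-2*sin(1) + 2*sin(3)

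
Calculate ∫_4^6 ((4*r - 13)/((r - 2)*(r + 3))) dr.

Factor the denominator: r**2 + r - 6 = (r + 3)(r - 2).
Partial fractions: (4*r - 13)/((r - 2)*(r + 3)) = 5/(r + 3) - 1/(r - 2).
An antiderivative is F(r) = -log(r - 2) + 5*log(r + 3).
Then F(6) - F(4) = (-2*log(2) + 10*log(3)) - (-log(2) + 5*log(7)) = -5*log(7) - log(2) + 10*log(3).

-5*log(7) - log(2) + 10*log(3)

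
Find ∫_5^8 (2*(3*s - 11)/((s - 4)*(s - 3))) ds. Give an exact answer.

4*log(5)

Factor the denominator: s**2 - 7*s + 12 = (s - 3)(s - 4).
Partial fractions: 2*(3*s - 11)/((s - 4)*(s - 3)) = 4/(s - 3) + 2/(s - 4).
An antiderivative is F(s) = 2*log(s - 4) + 4*log(s - 3).
Then F(8) - F(5) = (4*log(2) + 4*log(5)) - (log(16)) = 4*log(5).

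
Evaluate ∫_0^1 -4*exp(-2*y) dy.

-2 + 2*exp(-2)

An antiderivative is F(y) = 2*exp(-2*y).
Then F(1) - F(0) = (2*exp(-2)) - (2) = -2 + 2*exp(-2).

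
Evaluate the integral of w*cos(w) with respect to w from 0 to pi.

Integrate by parts once (u = w, dv = cos(w) dw).
An antiderivative is F(w) = w*sin(w) + cos(w).
Then F(pi) - F(0) = (-1) - (1) = -2.

-2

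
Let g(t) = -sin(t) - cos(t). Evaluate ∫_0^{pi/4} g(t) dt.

-1

An antiderivative is F(t) = -sin(t) + cos(t).
Then F(pi/4) - F(0) = (0) - (1) = -1.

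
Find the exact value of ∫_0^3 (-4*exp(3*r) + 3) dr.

An antiderivative is F(r) = -4*exp(3*r)/3 + 3*r.
Then F(3) - F(0) = (9 - 4*exp(9)/3) - (-4/3) = 31/3 - 4*exp(9)/3.

31/3 - 4*exp(9)/3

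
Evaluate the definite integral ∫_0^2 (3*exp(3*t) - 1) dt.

-3 + exp(6)

An antiderivative is F(t) = exp(3*t) - t.
Then F(2) - F(0) = (-2 + exp(6)) - (1) = -3 + exp(6).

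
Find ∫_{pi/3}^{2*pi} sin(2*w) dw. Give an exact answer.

-3/4

An antiderivative is F(w) = -cos(2*w)/2.
Then F(2*pi) - F(pi/3) = (-1/2) - (1/4) = -3/4.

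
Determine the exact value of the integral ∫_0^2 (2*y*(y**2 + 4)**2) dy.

Let u = y**2 + 4, so du = 2*y dy. When y = 0, u = 4; when y = 2, u = 8.
The integral becomes ∫ u**2 du from 4 to 8, with antiderivative u**3/3.
Back in y: F(y) = (y**2 + 4)**3/3.
Then F(2) - F(0) = (512/3) - (64/3) = 448/3.

448/3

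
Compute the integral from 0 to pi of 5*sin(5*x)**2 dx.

5*pi/2

Use the identity sin^2(5*x) = (1 - cos(10*x))/2.
An antiderivative is F(x) = 5*x/2 - sin(10*x)/4.
Then F(pi) - F(0) = (5*pi/2) - (0) = 5*pi/2.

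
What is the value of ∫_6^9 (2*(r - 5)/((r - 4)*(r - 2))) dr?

-5*log(2) - log(5) + 3*log(7)

Factor the denominator: r**2 - 6*r + 8 = (r - 2)(r - 4).
Partial fractions: 2*(r - 5)/((r - 4)*(r - 2)) = 3/(r - 2) - 1/(r - 4).
An antiderivative is F(r) = -log(r - 4) + 3*log(r - 2).
Then F(9) - F(6) = (-log(5) + 3*log(7)) - (log(32)) = -5*log(2) - log(5) + 3*log(7).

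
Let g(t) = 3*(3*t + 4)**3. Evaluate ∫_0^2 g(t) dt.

2436

Let u = 3*t + 4, so du = 3 dt. When t = 0, u = 4; when t = 2, u = 10.
The integral becomes ∫ u**3 du from 4 to 10, with antiderivative u**4/4.
Back in t: F(t) = (3*t + 4)**4/4.
Then F(2) - F(0) = (2500) - (64) = 2436.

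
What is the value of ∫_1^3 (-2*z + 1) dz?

By the power rule, an antiderivative is F(z) = -z**2 + z.
Then F(3) - F(1) = (-6) - (0) = -6.

-6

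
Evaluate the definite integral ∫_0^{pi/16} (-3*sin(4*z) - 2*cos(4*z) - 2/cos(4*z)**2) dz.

An antiderivative is F(z) = -sin(4*z)/2 + 3*cos(4*z)/4 - tan(4*z)/2.
Then F(pi/16) - F(0) = (-1/2 + sqrt(2)/8) - (3/4) = -5/4 + sqrt(2)/8.

-5/4 + sqrt(2)/8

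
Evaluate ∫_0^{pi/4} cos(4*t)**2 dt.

pi/8

Use the identity cos^2(4*t) = (1 + cos(8*t))/2.
An antiderivative is F(t) = t/2 + sin(8*t)/16.
Then F(pi/4) - F(0) = (pi/8) - (0) = pi/8.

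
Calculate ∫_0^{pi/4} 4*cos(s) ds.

2*sqrt(2)

An antiderivative is F(s) = 4*sin(s).
Then F(pi/4) - F(0) = (2*sqrt(2)) - (0) = 2*sqrt(2).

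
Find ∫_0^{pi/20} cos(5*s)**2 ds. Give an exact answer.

Use the identity cos^2(5*s) = (1 + cos(10*s))/2.
An antiderivative is F(s) = s/2 + sin(10*s)/20.
Then F(pi/20) - F(0) = (1/20 + pi/40) - (0) = 1/20 + pi/40.

1/20 + pi/40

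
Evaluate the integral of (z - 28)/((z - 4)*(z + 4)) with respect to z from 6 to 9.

Factor the denominator: z**2 - 16 = (z + 4)(z - 4).
Partial fractions: (z - 28)/((z - 4)*(z + 4)) = 4/(z + 4) - 3/(z - 4).
An antiderivative is F(z) = -3*log(z - 4) + 4*log(z + 4).
Then F(9) - F(6) = (-3*log(5) + 4*log(13)) - (log(2) + 4*log(5)) = -7*log(5) - log(2) + 4*log(13).

-7*log(5) - log(2) + 4*log(13)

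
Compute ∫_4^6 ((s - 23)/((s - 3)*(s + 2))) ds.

Factor the denominator: s**2 - s - 6 = (s + 2)(s - 3).
Partial fractions: (s - 23)/((s - 3)*(s + 2)) = 5/(s + 2) - 4/(s - 3).
An antiderivative is F(s) = -4*log(s - 3) + 5*log(s + 2).
Then F(6) - F(4) = (-4*log(3) + 15*log(2)) - (5*log(2) + 5*log(3)) = -9*log(3) + 10*log(2).

-9*log(3) + 10*log(2)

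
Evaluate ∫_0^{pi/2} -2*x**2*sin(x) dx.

4 - 2*pi

Integrate by parts twice (u = x^2, dv = -2*sin(x) dx).
An antiderivative is F(x) = 2*x**2*cos(x) - 4*x*sin(x) - 4*cos(x).
Then F(pi/2) - F(0) = (-2*pi) - (-4) = 4 - 2*pi.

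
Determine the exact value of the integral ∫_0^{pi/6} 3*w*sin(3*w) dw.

1/3

Integrate by parts once (u = w, dv = 3*sin(3*w) dw).
An antiderivative is F(w) = -w*cos(3*w) + sin(3*w)/3.
Then F(pi/6) - F(0) = (1/3) - (0) = 1/3.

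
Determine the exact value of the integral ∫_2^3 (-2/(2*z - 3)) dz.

-log(3)

An antiderivative is F(z) = -log(2*z - 3).
Then F(3) - F(2) = (-log(3)) - (0) = -log(3).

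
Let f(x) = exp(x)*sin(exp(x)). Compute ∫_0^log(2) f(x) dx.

Let u = exp(x), so du = exp(x) dx. When x = 0, u = 1; when x = log(2), u = 2.
The integral becomes ∫ sin(u) du from 1 to 2, with antiderivative -cos(u).
Back in x: F(x) = -cos(exp(x)).
Then F(log(2)) - F(0) = (-cos(2)) - (-cos(1)) = -cos(2) + cos(1).

-cos(2) + cos(1)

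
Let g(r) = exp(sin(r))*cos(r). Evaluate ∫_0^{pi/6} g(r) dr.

Let u = sin(r), so du = cos(r) dr. When r = 0, u = 0; when r = pi/6, u = 1/2.
The integral becomes ∫ exp(u) du from 0 to 1/2, with antiderivative exp(u).
Back in r: F(r) = exp(sin(r)).
Then F(pi/6) - F(0) = (exp(1/2)) - (1) = -1 + exp(1/2).

-1 + exp(1/2)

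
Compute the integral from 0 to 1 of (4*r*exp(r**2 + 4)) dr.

-2*(1 - exp(1))*exp(4)

Let u = r**2 + 4, so du = 2*r dr. When r = 0, u = 4; when r = 1, u = 5.
The integral becomes 2·∫ exp(u) du from 4 to 5, with antiderivative 2*exp(u).
Back in r: F(r) = 2*exp(r**2 + 4).
Then F(1) - F(0) = (2*exp(5)) - (2*exp(4)) = -2*(1 - exp(1))*exp(4).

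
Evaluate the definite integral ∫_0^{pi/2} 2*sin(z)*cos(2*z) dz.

-2/3

Use the identity sin(z)cos(2*z) = [sin(3*z) + sin(-z)]/2.
An antiderivative is F(z) = cos(z) - cos(3*z)/3.
Then F(pi/2) - F(0) = (0) - (2/3) = -2/3.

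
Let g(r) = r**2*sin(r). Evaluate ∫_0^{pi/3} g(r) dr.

Integrate by parts twice (u = r^2, dv = sin(r) dr).
An antiderivative is F(r) = -r**2*cos(r) + 2*r*sin(r) + 2*cos(r).
Then F(pi/3) - F(0) = (-pi**2/18 + 1 + sqrt(3)*pi/3) - (2) = -1 - pi**2/18 + sqrt(3)*pi/3.

-1 - pi**2/18 + sqrt(3)*pi/3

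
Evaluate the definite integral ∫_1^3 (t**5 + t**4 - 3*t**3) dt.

1646/15

By the power rule, an antiderivative is F(t) = t**6/6 + t**5/5 - 3*t**4/4.
Then F(3) - F(1) = (2187/20) - (-23/60) = 1646/15.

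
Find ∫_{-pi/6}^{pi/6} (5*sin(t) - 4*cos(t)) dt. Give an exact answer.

-4

An antiderivative is F(t) = -4*sin(t) - 5*cos(t).
Then F(pi/6) - F(-pi/6) = (-5*sqrt(3)/2 - 2) - (2 - 5*sqrt(3)/2) = -4.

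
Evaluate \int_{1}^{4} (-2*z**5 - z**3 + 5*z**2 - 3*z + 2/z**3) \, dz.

By the power rule, an antiderivative is F(z) = -z**6/3 - z**4/4 + 5*z**3/3 - 3*z**2/2 - 1/z**2.
Then F(4) - F(1) = (-64643/48) - (-17/12) = -21525/16.

-21525/16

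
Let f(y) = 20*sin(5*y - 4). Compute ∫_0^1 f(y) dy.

4*cos(4) - 4*cos(1)

Let u = 5*y - 4, so du = 5 dy. When y = 0, u = -4; when y = 1, u = 1.
The integral becomes 4·∫ sin(u) du from -4 to 1, with antiderivative -4*cos(u).
Back in y: F(y) = -4*cos(5*y - 4).
Then F(1) - F(0) = (-4*cos(1)) - (-4*cos(4)) = 4*cos(4) - 4*cos(1).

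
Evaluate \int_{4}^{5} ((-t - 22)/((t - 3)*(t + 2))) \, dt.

Factor the denominator: t**2 - t - 6 = (t + 2)(t - 3).
Partial fractions: (-t - 22)/((t - 3)*(t + 2)) = 4/(t + 2) - 5/(t - 3).
An antiderivative is F(t) = -5*log(t - 3) + 4*log(t + 2).
Then F(5) - F(4) = (-5*log(2) + 4*log(7)) - (4*log(2) + 4*log(3)) = -9*log(2) - 4*log(3) + 4*log(7).

-9*log(2) - 4*log(3) + 4*log(7)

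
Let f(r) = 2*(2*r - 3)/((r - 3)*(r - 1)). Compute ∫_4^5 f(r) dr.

log(32/3)

Factor the denominator: r**2 - 4*r + 3 = (r - 1)(r - 3).
Partial fractions: 2*(2*r - 3)/((r - 3)*(r - 1)) = 1/(r - 1) + 3/(r - 3).
An antiderivative is F(r) = 3*log(r - 3) + log(r - 1).
Then F(5) - F(4) = (log(32)) - (log(3)) = log(32/3).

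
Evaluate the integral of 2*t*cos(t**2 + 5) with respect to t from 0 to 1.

Let u = t**2 + 5, so du = 2*t dt. When t = 0, u = 5; when t = 1, u = 6.
The integral becomes ∫ cos(u) du from 5 to 6, with antiderivative sin(u).
Back in t: F(t) = sin(t**2 + 5).
Then F(1) - F(0) = (sin(6)) - (sin(5)) = sin(6) - sin(5).

sin(6) - sin(5)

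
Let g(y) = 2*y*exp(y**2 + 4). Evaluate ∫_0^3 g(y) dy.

Let u = y**2 + 4, so du = 2*y dy. When y = 0, u = 4; when y = 3, u = 13.
The integral becomes ∫ exp(u) du from 4 to 13, with antiderivative exp(u).
Back in y: F(y) = exp(y**2 + 4).
Then F(3) - F(0) = (exp(13)) - (exp(4)) = -exp(4) + exp(13).

-exp(4) + exp(13)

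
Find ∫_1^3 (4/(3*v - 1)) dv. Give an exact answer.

An antiderivative is F(v) = 4*log(3*v - 1)/3.
Then F(3) - F(1) = (log(16)) - (4*log(2)/3) = 8*log(2)/3.

8*log(2)/3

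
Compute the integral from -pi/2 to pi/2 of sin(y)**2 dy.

pi/2

Use the identity sin^2(y) = (1 - cos(2*y))/2.
An antiderivative is F(y) = y/2 - sin(2*y)/4.
Then F(pi/2) - F(-pi/2) = (pi/4) - (-pi/4) = pi/2.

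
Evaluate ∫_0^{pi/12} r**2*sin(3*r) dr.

Integrate by parts twice (u = r^2, dv = sin(3*r) dr).
An antiderivative is F(r) = -r**2*cos(3*r)/3 + 2*r*sin(3*r)/9 + 2*cos(3*r)/27.
Then F(pi/12) - F(0) = (sqrt(2)*(-pi**2 + 8*pi + 32)/864) - (2/27) = -2/27 - sqrt(2)*pi**2/864 + sqrt(2)*pi/108 + sqrt(2)/27.

-2/27 - sqrt(2)*pi**2/864 + sqrt(2)*pi/108 + sqrt(2)/27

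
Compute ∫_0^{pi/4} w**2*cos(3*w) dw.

sqrt(2)*(-24*pi - 32 + 9*pi**2)/864

Integrate by parts twice (u = w^2, dv = cos(3*w) dw).
An antiderivative is F(w) = w**2*sin(3*w)/3 + 2*w*cos(3*w)/9 - 2*sin(3*w)/27.
Then F(pi/4) - F(0) = (sqrt(2)*(-24*pi - 32 + 9*pi**2)/864) - (0) = sqrt(2)*(-24*pi - 32 + 9*pi**2)/864.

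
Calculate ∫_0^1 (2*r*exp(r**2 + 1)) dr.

Let u = r**2 + 1, so du = 2*r dr. When r = 0, u = 1; when r = 1, u = 2.
The integral becomes ∫ exp(u) du from 1 to 2, with antiderivative exp(u).
Back in r: F(r) = exp(r**2 + 1).
Then F(1) - F(0) = (exp(2)) - (exp(1)) = -exp(1) + exp(2).

-exp(1) + exp(2)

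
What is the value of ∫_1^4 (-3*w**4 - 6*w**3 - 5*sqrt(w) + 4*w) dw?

By the power rule, an antiderivative is F(w) = -3*w**5/5 - 3*w**4/2 - 10*w**(3/2)/3 + 2*w**2.
Then F(4) - F(1) = (-14896/15) - (-103/30) = -29689/30.

-29689/30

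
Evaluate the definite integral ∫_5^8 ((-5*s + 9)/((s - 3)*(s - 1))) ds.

-3*log(5) - 2*log(7) + 7*log(2)

Factor the denominator: s**2 - 4*s + 3 = (s - 1)(s - 3).
Partial fractions: (-5*s + 9)/((s - 3)*(s - 1)) = -2/(s - 1) - 3/(s - 3).
An antiderivative is F(s) = -3*log(s - 3) - 2*log(s - 1).
Then F(8) - F(5) = (-3*log(5) - 2*log(7)) - (-7*log(2)) = -3*log(5) - 2*log(7) + 7*log(2).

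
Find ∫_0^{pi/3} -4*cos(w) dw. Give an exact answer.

-2*sqrt(3)

An antiderivative is F(w) = -4*sin(w).
Then F(pi/3) - F(0) = (-2*sqrt(3)) - (0) = -2*sqrt(3).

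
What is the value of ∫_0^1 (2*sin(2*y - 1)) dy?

Let u = 2*y - 1, so du = 2 dy. When y = 0, u = -1; when y = 1, u = 1.
The integral becomes ∫ sin(u) du from -1 to 1, with antiderivative -cos(u).
Back in y: F(y) = -cos(2*y - 1).
Then F(1) - F(0) = (-cos(1)) - (-cos(1)) = 0.

0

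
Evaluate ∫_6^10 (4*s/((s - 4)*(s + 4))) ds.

-2*log(5) + 2*log(3) + 2*log(7)

Factor the denominator: s**2 - 16 = (s + 4)(s - 4).
Partial fractions: 4*s/((s - 4)*(s + 4)) = 2/(s + 4) + 2/(s - 4).
An antiderivative is F(s) = 2*log(s - 4) + 2*log(s + 4).
Then F(10) - F(6) = (2*log(3) + 4*log(2) + 2*log(7)) - (4*log(2) + 2*log(5)) = -2*log(5) + 2*log(3) + 2*log(7).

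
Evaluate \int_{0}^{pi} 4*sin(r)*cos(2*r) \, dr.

-8/3

Use the identity sin(r)cos(2*r) = [sin(3*r) + sin(-r)]/2.
An antiderivative is F(r) = 2*cos(r) - 2*cos(3*r)/3.
Then F(pi) - F(0) = (-4/3) - (4/3) = -8/3.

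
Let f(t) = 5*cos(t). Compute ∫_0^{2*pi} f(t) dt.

0

An antiderivative is F(t) = 5*sin(t).
Then F(2*pi) - F(0) = (0) - (0) = 0.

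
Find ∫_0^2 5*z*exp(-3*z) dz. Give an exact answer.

Integrate by parts once (u = z, dv = 5*exp(-3*z) dz).
An antiderivative is F(z) = (-15*z - 5)*exp(-3*z)/9.
Then F(2) - F(0) = (-35*exp(-6)/9) - (-5/9) = 5/9 - 35*exp(-6)/9.

5/9 - 35*exp(-6)/9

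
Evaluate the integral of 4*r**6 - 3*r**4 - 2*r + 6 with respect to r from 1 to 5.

1496876/35

By the power rule, an antiderivative is F(r) = 4*r**7/7 - 3*r**5/5 - r**2 + 6*r.
Then F(5) - F(1) = (299410/7) - (174/35) = 1496876/35.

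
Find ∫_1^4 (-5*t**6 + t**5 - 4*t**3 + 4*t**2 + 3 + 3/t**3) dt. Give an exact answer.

-2504373/224

By the power rule, an antiderivative is F(t) = -5*t**7/7 + t**6/6 - t**4 + 4*t**3/3 + 3*t - 3/(2*t**2).
Then F(4) - F(1) = (-2504085/224) - (9/7) = -2504373/224.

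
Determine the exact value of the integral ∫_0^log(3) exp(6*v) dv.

Let u = exp(v), so du = exp(v) dv. When v = 0, u = 1; when v = log(3), u = 3.
The integral becomes ∫ u**5 du from 1 to 3, with antiderivative u**6/6.
Back in v: F(v) = exp(6*v)/6.
Then F(log(3)) - F(0) = (243/2) - (1/6) = 364/3.

364/3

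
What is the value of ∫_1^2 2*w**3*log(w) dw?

Integrate by parts once (u = ln w, dv = 2*w**3 dw).
An antiderivative is F(w) = w**4*(4*log(w) - 1)/8.
Then F(2) - F(1) = (-2 + 8*log(2)) - (-1/8) = -15/8 + 8*log(2).

-15/8 + 8*log(2)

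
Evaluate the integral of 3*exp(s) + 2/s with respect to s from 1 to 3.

An antiderivative is F(s) = 3*exp(s) + 2*log(s).
Then F(3) - F(1) = (log(9) + 3*exp(3)) - (3*exp(1)) = -3*exp(1) + log(9) + 3*exp(3).

-3*exp(1) + log(9) + 3*exp(3)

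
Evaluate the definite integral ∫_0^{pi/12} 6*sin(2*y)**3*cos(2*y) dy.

3/64

Let u = sin(2*y), so du = 2*cos(2*y) dy. When y = 0, u = 0; when y = pi/12, u = 1/2.
The integral becomes 3·∫ u**3 du from 0 to 1/2, with antiderivative 3*u**4/4.
Back in y: F(y) = 3*sin(2*y)**4/4.
Then F(pi/12) - F(0) = (3/64) - (0) = 3/64.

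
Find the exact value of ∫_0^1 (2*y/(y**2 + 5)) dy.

log(6/5)

Let u = y**2 + 5, so du = 2*y dy. When y = 0, u = 5; when y = 1, u = 6.
The integral becomes ∫ 1/u du from 5 to 6, with antiderivative log(u).
Back in y: F(y) = log(y**2 + 5).
Then F(1) - F(0) = (log(6)) - (log(5)) = log(6/5).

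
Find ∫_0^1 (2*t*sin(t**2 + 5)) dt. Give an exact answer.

Let u = t**2 + 5, so du = 2*t dt. When t = 0, u = 5; when t = 1, u = 6.
The integral becomes ∫ sin(u) du from 5 to 6, with antiderivative -cos(u).
Back in t: F(t) = -cos(t**2 + 5).
Then F(1) - F(0) = (-cos(6)) - (-cos(5)) = -cos(6) + cos(5).

-cos(6) + cos(5)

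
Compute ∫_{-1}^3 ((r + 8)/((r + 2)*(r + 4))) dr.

-2*log(7) + 2*log(3) + 3*log(5)

Factor the denominator: r**2 + 6*r + 8 = (r + 4)(r + 2).
Partial fractions: (r + 8)/((r + 2)*(r + 4)) = -2/(r + 4) + 3/(r + 2).
An antiderivative is F(r) = 3*log(r + 2) - 2*log(r + 4).
Then F(3) - F(-1) = (-2*log(7) + 3*log(5)) - (-log(9)) = -2*log(7) + 2*log(3) + 3*log(5).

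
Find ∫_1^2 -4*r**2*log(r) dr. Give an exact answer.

28/9 - 32*log(2)/3

Integrate by parts once (u = ln r, dv = -4*r**2 dr).
An antiderivative is F(r) = -4*r**3*(3*log(r) - 1)/9.
Then F(2) - F(1) = (32/9 - 32*log(2)/3) - (4/9) = 28/9 - 32*log(2)/3.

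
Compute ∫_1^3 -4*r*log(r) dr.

Integrate by parts once (u = ln r, dv = -4*r dr).
An antiderivative is F(r) = -r**2*(2*log(r) - 1).
Then F(3) - F(1) = (9 - 18*log(3)) - (1) = 8 - 18*log(3).

8 - 18*log(3)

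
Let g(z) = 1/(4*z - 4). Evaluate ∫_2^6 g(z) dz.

log(5)/4

An antiderivative is F(z) = log(4*z - 4)/4.
Then F(6) - F(2) = (log(20)/4) - (log(2)/2) = log(5)/4.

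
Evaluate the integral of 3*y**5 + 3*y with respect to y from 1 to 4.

By the power rule, an antiderivative is F(y) = y**6/2 + 3*y**2/2.
Then F(4) - F(1) = (2072) - (2) = 2070.

2070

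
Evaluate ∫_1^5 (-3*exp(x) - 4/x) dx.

-3*exp(5) - 4*log(5) + 3*exp(1)

An antiderivative is F(x) = -3*exp(x) - 4*log(x).
Then F(5) - F(1) = (-3*exp(5) - 4*log(5)) - (-3*exp(1)) = -3*exp(5) - 4*log(5) + 3*exp(1).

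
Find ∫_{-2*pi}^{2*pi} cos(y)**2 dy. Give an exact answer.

Use the identity cos^2(y) = (1 + cos(2*y))/2.
An antiderivative is F(y) = y/2 + sin(2*y)/4.
Then F(2*pi) - F(-2*pi) = (pi) - (-pi) = 2*pi.

2*pi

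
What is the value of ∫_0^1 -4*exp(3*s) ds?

4/3 - 4*exp(3)/3

An antiderivative is F(s) = -4*exp(3*s)/3.
Then F(1) - F(0) = (-4*exp(3)/3) - (-4/3) = 4/3 - 4*exp(3)/3.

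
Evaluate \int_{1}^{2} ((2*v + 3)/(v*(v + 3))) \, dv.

log(5/2)

Factor the denominator: v**2 + 3*v = (v + 3)v.
Partial fractions: (2*v + 3)/(v*(v + 3)) = 1/(v + 3) + 1/v.
An antiderivative is F(v) = log(v) + log(v + 3).
Then F(2) - F(1) = (log(10)) - (log(4)) = log(5/2).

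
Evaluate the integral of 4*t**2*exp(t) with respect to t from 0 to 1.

Integrate by parts twice (u = t^2, dv = 4*exp(t) dt).
An antiderivative is F(t) = (4*t**2 - 8*t + 8)*exp(t).
Then F(1) - F(0) = (4*E) - (8) = -8 + 4*E.

-8 + 4*E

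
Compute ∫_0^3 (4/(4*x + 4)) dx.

log(4)

Let u = 4*x + 4, so du = 4 dx. When x = 0, u = 4; when x = 3, u = 16.
The integral becomes ∫ 1/u du from 4 to 16, with antiderivative log(u).
Back in x: F(x) = log(4*x + 4).
Then F(3) - F(0) = (log(16)) - (log(4)) = log(4).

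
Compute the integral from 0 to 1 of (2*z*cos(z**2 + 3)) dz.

sin(4) - sin(3)

Let u = z**2 + 3, so du = 2*z dz. When z = 0, u = 3; when z = 1, u = 4.
The integral becomes ∫ cos(u) du from 3 to 4, with antiderivative sin(u).
Back in z: F(z) = sin(z**2 + 3).
Then F(1) - F(0) = (sin(4)) - (sin(3)) = sin(4) - sin(3).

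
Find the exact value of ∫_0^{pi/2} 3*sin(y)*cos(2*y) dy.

-1

Use the identity sin(y)cos(2*y) = [sin(3*y) + sin(-y)]/2.
An antiderivative is F(y) = 3*cos(y)/2 - cos(3*y)/2.
Then F(pi/2) - F(0) = (0) - (1) = -1.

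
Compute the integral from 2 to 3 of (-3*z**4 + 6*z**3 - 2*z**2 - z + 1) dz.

By the power rule, an antiderivative is F(z) = -3*z**5/5 + 3*z**4/2 - 2*z**3/3 - z**2/2 + z.
Then F(3) - F(2) = (-219/5) - (-8/15) = -649/15.

-649/15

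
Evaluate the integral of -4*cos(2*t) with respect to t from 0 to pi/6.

-sqrt(3)

An antiderivative is F(t) = -2*sin(2*t).
Then F(pi/6) - F(0) = (-sqrt(3)) - (0) = -sqrt(3).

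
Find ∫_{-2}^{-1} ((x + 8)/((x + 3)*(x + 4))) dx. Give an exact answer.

-4*log(3) + 9*log(2)

Factor the denominator: x**2 + 7*x + 12 = (x + 4)(x + 3).
Partial fractions: (x + 8)/((x + 3)*(x + 4)) = -4/(x + 4) + 5/(x + 3).
An antiderivative is F(x) = 5*log(x + 3) - 4*log(x + 4).
Then F(-1) - F(-2) = (log(32/81)) - (-log(16)) = -4*log(3) + 9*log(2).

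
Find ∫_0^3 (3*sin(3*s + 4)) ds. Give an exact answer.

-cos(13) + cos(4)

Let u = 3*s + 4, so du = 3 ds. When s = 0, u = 4; when s = 3, u = 13.
The integral becomes ∫ sin(u) du from 4 to 13, with antiderivative -cos(u).
Back in s: F(s) = -cos(3*s + 4).
Then F(3) - F(0) = (-cos(13)) - (-cos(4)) = -cos(13) + cos(4).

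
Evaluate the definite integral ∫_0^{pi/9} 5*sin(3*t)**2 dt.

-5*sqrt(3)/24 + 5*pi/18

Use the identity sin^2(3*t) = (1 - cos(6*t))/2.
An antiderivative is F(t) = 5*t/2 - 5*sin(6*t)/12.
Then F(pi/9) - F(0) = (-5*sqrt(3)/24 + 5*pi/18) - (0) = -5*sqrt(3)/24 + 5*pi/18.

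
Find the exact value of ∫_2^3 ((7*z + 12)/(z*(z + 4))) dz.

-7*log(2) - log(3) + 4*log(7)

Factor the denominator: z**2 + 4*z = (z + 4)z.
Partial fractions: (7*z + 12)/(z*(z + 4)) = 4/(z + 4) + 3/z.
An antiderivative is F(z) = 3*log(z) + 4*log(z + 4).
Then F(3) - F(2) = (3*log(3) + 4*log(7)) - (4*log(3) + 7*log(2)) = -7*log(2) - log(3) + 4*log(7).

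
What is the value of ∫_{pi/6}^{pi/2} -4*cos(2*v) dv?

An antiderivative is F(v) = -2*sin(2*v).
Then F(pi/2) - F(pi/6) = (0) - (-sqrt(3)) = sqrt(3).

sqrt(3)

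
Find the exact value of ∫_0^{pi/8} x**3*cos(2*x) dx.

-3*sqrt(2)/16 - 3*sqrt(2)*pi/64 + sqrt(2)*pi**3/2048 + 3*sqrt(2)*pi**2/512 + 3/8

Integrate by parts 3 times (u = x^3, dv = cos(2*x) dx).
An antiderivative is F(x) = x**3*sin(2*x)/2 + 3*x**2*cos(2*x)/4 - 3*x*sin(2*x)/4 - 3*cos(2*x)/8.
Then F(pi/8) - F(0) = (sqrt(2)*(-384 - 96*pi + pi**3 + 12*pi**2)/2048) - (-3/8) = -3*sqrt(2)/16 - 3*sqrt(2)*pi/64 + sqrt(2)*pi**3/2048 + 3*sqrt(2)*pi**2/512 + 3/8.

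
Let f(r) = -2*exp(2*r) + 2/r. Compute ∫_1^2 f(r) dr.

-exp(4) + log(4) + exp(2)

An antiderivative is F(r) = -exp(2*r) + 2*log(r).
Then F(2) - F(1) = (-exp(4) + log(4)) - (-exp(2)) = -exp(4) + log(4) + exp(2).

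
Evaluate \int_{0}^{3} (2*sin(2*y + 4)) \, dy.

Let u = 2*y + 4, so du = 2 dy. When y = 0, u = 4; when y = 3, u = 10.
The integral becomes ∫ sin(u) du from 4 to 10, with antiderivative -cos(u).
Back in y: F(y) = -cos(2*y + 4).
Then F(3) - F(0) = (-cos(10)) - (-cos(4)) = cos(4) - cos(10).

cos(4) - cos(10)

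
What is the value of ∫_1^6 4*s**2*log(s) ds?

Integrate by parts once (u = ln s, dv = 4*s**2 ds).
An antiderivative is F(s) = 4*s**3*(3*log(s) - 1)/9.
Then F(6) - F(1) = (-96 + 288*log(2) + 288*log(3)) - (-4/9) = -860/9 + 288*log(2) + 288*log(3).

-860/9 + 288*log(2) + 288*log(3)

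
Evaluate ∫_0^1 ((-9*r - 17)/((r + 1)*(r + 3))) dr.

-14*log(2) + 5*log(3)

Factor the denominator: r**2 + 4*r + 3 = (r + 3)(r + 1).
Partial fractions: (-9*r - 17)/((r + 1)*(r + 3)) = -5/(r + 3) - 4/(r + 1).
An antiderivative is F(r) = -4*log(r + 1) - 5*log(r + 3).
Then F(1) - F(0) = (-14*log(2)) - (-5*log(3)) = -14*log(2) + 5*log(3).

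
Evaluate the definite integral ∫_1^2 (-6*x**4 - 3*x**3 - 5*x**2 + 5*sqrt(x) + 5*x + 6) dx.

-999/20 + 20*sqrt(2)/3

By the power rule, an antiderivative is F(x) = -6*x**5/5 - 3*x**4/4 + 10*x**(3/2)/3 - 5*x**3/3 + 5*x**2/2 + 6*x.
Then F(2) - F(1) = (-626/15 + 20*sqrt(2)/3) - (493/60) = -999/20 + 20*sqrt(2)/3.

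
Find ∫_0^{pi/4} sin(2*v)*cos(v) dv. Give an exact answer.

Use the identity sin(2*v)cos(v) = [sin(3*v) + sin(v)]/2.
An antiderivative is F(v) = -cos(v)/2 - cos(3*v)/6.
Then F(pi/4) - F(0) = (-sqrt(2)/6) - (-2/3) = 2/3 - sqrt(2)/6.

2/3 - sqrt(2)/6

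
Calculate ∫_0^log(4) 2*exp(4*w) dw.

255/2

Let u = exp(w), so du = exp(w) dw. When w = 0, u = 1; when w = log(4), u = 4.
The integral becomes 2·∫ u**3 du from 1 to 4, with antiderivative u**4/2.
Back in w: F(w) = exp(4*w)/2.
Then F(log(4)) - F(0) = (128) - (1/2) = 255/2.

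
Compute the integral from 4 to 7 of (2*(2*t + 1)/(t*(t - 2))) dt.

-3*log(2) - log(7) + 5*log(5)

Factor the denominator: t**2 - 2*t = t(t - 2).
Partial fractions: 2*(2*t + 1)/(t*(t - 2)) = -1/t + 5/(t - 2).
An antiderivative is F(t) = -log(t) + 5*log(t - 2).
Then F(7) - F(4) = (-log(7) + 5*log(5)) - (log(8)) = -3*log(2) - log(7) + 5*log(5).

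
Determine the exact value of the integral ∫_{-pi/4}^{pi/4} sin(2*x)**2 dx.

Use the identity sin^2(2*x) = (1 - cos(4*x))/2.
An antiderivative is F(x) = x/2 - sin(4*x)/8.
Then F(pi/4) - F(-pi/4) = (pi/8) - (-pi/8) = pi/4.

pi/4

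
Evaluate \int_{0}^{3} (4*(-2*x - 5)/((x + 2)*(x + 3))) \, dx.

Factor the denominator: x**2 + 5*x + 6 = (x + 3)(x + 2).
Partial fractions: 4*(-2*x - 5)/((x + 2)*(x + 3)) = -4/(x + 3) - 4/(x + 2).
An antiderivative is F(x) = -4*log(x + 2) - 4*log(x + 3).
Then F(3) - F(0) = (-4*log(5) - 4*log(3) - 4*log(2)) - (-4*log(3) - 4*log(2)) = -4*log(5).

-4*log(5)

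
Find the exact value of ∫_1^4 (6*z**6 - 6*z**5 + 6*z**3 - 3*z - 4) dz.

By the power rule, an antiderivative is F(z) = 6*z**7/7 - z**6 + 3*z**4/2 - 3*z**2/2 - 4*z.
Then F(4) - F(1) = (72040/7) - (-29/7) = 72069/7.

72069/7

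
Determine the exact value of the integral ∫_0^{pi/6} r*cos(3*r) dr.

-1/9 + pi/18

Integrate by parts once (u = r, dv = cos(3*r) dr).
An antiderivative is F(r) = r*sin(3*r)/3 + cos(3*r)/9.
Then F(pi/6) - F(0) = (pi/18) - (1/9) = -1/9 + pi/18.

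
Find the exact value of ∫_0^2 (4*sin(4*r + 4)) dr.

Let u = 4*r + 4, so du = 4 dr. When r = 0, u = 4; when r = 2, u = 12.
The integral becomes ∫ sin(u) du from 4 to 12, with antiderivative -cos(u).
Back in r: F(r) = -cos(4*r + 4).
Then F(2) - F(0) = (-cos(12)) - (-cos(4)) = -cos(12) + cos(4).

-cos(12) + cos(4)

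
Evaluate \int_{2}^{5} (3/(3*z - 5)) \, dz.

An antiderivative is F(z) = log(3*z - 5).
Then F(5) - F(2) = (log(10)) - (0) = log(10).

log(10)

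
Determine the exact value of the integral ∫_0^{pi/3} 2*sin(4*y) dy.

3/4

An antiderivative is F(y) = -cos(4*y)/2.
Then F(pi/3) - F(0) = (1/4) - (-1/2) = 3/4.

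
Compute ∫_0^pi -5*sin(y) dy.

An antiderivative is F(y) = 5*cos(y).
Then F(pi) - F(0) = (-5) - (5) = -10.

-10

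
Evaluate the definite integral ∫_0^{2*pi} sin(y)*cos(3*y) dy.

Use the identity sin(y)cos(3*y) = [sin(4*y) + sin(-2*y)]/2.
An antiderivative is F(y) = cos(2*y)/4 - cos(4*y)/8.
Then F(2*pi) - F(0) = (1/8) - (1/8) = 0.

0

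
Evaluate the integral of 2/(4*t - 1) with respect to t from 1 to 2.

An antiderivative is F(t) = log(4*t - 1)/2.
Then F(2) - F(1) = (log(7)/2) - (log(3)/2) = -log(3)/2 + log(7)/2.

-log(3)/2 + log(7)/2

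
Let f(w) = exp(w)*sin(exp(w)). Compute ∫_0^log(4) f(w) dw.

Let u = exp(w), so du = exp(w) dw. When w = 0, u = 1; when w = log(4), u = 4.
The integral becomes ∫ sin(u) du from 1 to 4, with antiderivative -cos(u).
Back in w: F(w) = -cos(exp(w)).
Then F(log(4)) - F(0) = (-cos(4)) - (-cos(1)) = cos(1) - cos(4).

cos(1) - cos(4)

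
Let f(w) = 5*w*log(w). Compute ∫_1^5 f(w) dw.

Integrate by parts once (u = ln w, dv = 5*w dw).
An antiderivative is F(w) = 5*w**2*(2*log(w) - 1)/4.
Then F(5) - F(1) = (-125/4 + 125*log(5)/2) - (-5/4) = -30 + 125*log(5)/2.

-30 + 125*log(5)/2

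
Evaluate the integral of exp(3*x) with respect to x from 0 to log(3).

Let u = exp(x), so du = exp(x) dx. When x = 0, u = 1; when x = log(3), u = 3.
The integral becomes ∫ u**2 du from 1 to 3, with antiderivative u**3/3.
Back in x: F(x) = exp(3*x)/3.
Then F(log(3)) - F(0) = (9) - (1/3) = 26/3.

26/3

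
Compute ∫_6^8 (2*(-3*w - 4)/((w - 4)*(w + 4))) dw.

Factor the denominator: w**2 - 16 = (w + 4)(w - 4).
Partial fractions: 2*(-3*w - 4)/((w - 4)*(w + 4)) = -2/(w + 4) - 4/(w - 4).
An antiderivative is F(w) = -4*log(w - 4) - 2*log(w + 4).
Then F(8) - F(6) = (-12*log(2) - 2*log(3)) - (-6*log(2) - 2*log(5)) = -6*log(2) - 2*log(3) + 2*log(5).

-6*log(2) - 2*log(3) + 2*log(5)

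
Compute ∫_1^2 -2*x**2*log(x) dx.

Integrate by parts once (u = ln x, dv = -2*x**2 dx).
An antiderivative is F(x) = -2*x**3*(3*log(x) - 1)/9.
Then F(2) - F(1) = (16/9 - 16*log(2)/3) - (2/9) = 14/9 - 16*log(2)/3.

14/9 - 16*log(2)/3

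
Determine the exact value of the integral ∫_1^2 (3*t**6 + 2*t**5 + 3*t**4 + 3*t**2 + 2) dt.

3606/35

By the power rule, an antiderivative is F(t) = 3*t**7/7 + t**6/3 + 3*t**5/5 + t**3 + 2*t.
Then F(2) - F(1) = (11276/105) - (458/105) = 3606/35.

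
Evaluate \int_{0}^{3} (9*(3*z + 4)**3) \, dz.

84915/4

Let u = 3*z + 4, so du = 3 dz. When z = 0, u = 4; when z = 3, u = 13.
The integral becomes 3·∫ u**3 du from 4 to 13, with antiderivative 3*u**4/4.
Back in z: F(z) = 3*(3*z + 4)**4/4.
Then F(3) - F(0) = (85683/4) - (192) = 84915/4.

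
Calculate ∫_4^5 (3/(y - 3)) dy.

An antiderivative is F(y) = 3*log(y - 3).
Then F(5) - F(4) = (log(8)) - (0) = log(8).

log(8)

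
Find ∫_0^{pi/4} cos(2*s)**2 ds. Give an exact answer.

Use the identity cos^2(2*s) = (1 + cos(4*s))/2.
An antiderivative is F(s) = s/2 + sin(4*s)/8.
Then F(pi/4) - F(0) = (pi/8) - (0) = pi/8.

pi/8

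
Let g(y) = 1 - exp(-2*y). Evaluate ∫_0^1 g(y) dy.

An antiderivative is F(y) = y + exp(-2*y)/2.
Then F(1) - F(0) = (exp(-2)/2 + 1) - (1/2) = (1 + exp(2))*exp(-2)/2.

(1 + exp(2))*exp(-2)/2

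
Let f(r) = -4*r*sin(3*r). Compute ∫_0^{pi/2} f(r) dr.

Integrate by parts once (u = r, dv = -4*sin(3*r) dr).
An antiderivative is F(r) = 4*r*cos(3*r)/3 - 4*sin(3*r)/9.
Then F(pi/2) - F(0) = (4/9) - (0) = 4/9.

4/9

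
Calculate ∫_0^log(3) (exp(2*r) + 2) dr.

An antiderivative is F(r) = exp(2*r)/2 + 2*r.
Then F(log(3)) - F(0) = (log(9) + 9/2) - (1/2) = 2*log(3) + 4.

2*log(3) + 4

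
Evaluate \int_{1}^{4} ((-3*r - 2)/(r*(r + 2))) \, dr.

Factor the denominator: r**2 + 2*r = (r + 2)r.
Partial fractions: (-3*r - 2)/(r*(r + 2)) = -2/(r + 2) - 1/r.
An antiderivative is F(r) = -log(r) - 2*log(r + 2).
Then F(4) - F(1) = (-4*log(2) - 2*log(3)) - (-log(9)) = -log(16).

-log(16)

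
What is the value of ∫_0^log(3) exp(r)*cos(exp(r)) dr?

-sin(1) + sin(3)

Let u = exp(r), so du = exp(r) dr. When r = 0, u = 1; when r = log(3), u = 3.
The integral becomes ∫ cos(u) du from 1 to 3, with antiderivative sin(u).
Back in r: F(r) = sin(exp(r)).
Then F(log(3)) - F(0) = (sin(3)) - (sin(1)) = -sin(1) + sin(3).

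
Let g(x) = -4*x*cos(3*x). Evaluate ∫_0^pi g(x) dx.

Integrate by parts once (u = x, dv = -4*cos(3*x) dx).
An antiderivative is F(x) = -4*x*sin(3*x)/3 - 4*cos(3*x)/9.
Then F(pi) - F(0) = (4/9) - (-4/9) = 8/9.

8/9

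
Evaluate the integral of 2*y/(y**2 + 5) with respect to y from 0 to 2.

Let u = y**2 + 5, so du = 2*y dy. When y = 0, u = 5; when y = 2, u = 9.
The integral becomes ∫ 1/u du from 5 to 9, with antiderivative log(u).
Back in y: F(y) = log(y**2 + 5).
Then F(2) - F(0) = (log(9)) - (log(5)) = log(9/5).

log(9/5)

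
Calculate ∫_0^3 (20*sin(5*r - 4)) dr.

4*cos(4) - 4*cos(11)

Let u = 5*r - 4, so du = 5 dr. When r = 0, u = -4; when r = 3, u = 11.
The integral becomes 4·∫ sin(u) du from -4 to 11, with antiderivative -4*cos(u).
Back in r: F(r) = -4*cos(5*r - 4).
Then F(3) - F(0) = (-4*cos(11)) - (-4*cos(4)) = 4*cos(4) - 4*cos(11).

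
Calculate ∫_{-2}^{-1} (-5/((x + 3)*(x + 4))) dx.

Factor the denominator: x**2 + 7*x + 12 = (x + 4)(x + 3).
Partial fractions: -5/((x + 3)*(x + 4)) = 5/(x + 4) - 5/(x + 3).
An antiderivative is F(x) = -5*log(x + 3) + 5*log(x + 4).
Then F(-1) - F(-2) = (-5*log(2) + 5*log(3)) - (log(32)) = -10*log(2) + 5*log(3).

-10*log(2) + 5*log(3)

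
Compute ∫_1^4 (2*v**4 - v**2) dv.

1941/5

By the power rule, an antiderivative is F(v) = 2*v**5/5 - v**3/3.
Then F(4) - F(1) = (5824/15) - (1/15) = 1941/5.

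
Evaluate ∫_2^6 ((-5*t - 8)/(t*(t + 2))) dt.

Factor the denominator: t**2 + 2*t = (t + 2)t.
Partial fractions: (-5*t - 8)/(t*(t + 2)) = -1/(t + 2) - 4/t.
An antiderivative is F(t) = -4*log(t) - log(t + 2).
Then F(6) - F(2) = (-7*log(2) - 4*log(3)) - (-log(64)) = -4*log(3) - log(2).

-4*log(3) - log(2)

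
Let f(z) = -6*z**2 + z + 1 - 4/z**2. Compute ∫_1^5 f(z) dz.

-1176/5

By the power rule, an antiderivative is F(z) = -2*z**3 + z**2/2 + z + 4/z.
Then F(5) - F(1) = (-2317/10) - (7/2) = -1176/5.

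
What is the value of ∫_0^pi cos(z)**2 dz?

Use the identity cos^2(z) = (1 + cos(2*z))/2.
An antiderivative is F(z) = z/2 + sin(2*z)/4.
Then F(pi) - F(0) = (pi/2) - (0) = pi/2.

pi/2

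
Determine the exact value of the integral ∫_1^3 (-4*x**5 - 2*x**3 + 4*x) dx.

By the power rule, an antiderivative is F(x) = -2*x**6/3 - x**4/2 + 2*x**2.
Then F(3) - F(1) = (-1017/2) - (5/6) = -1528/3.

-1528/3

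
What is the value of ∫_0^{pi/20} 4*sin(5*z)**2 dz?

Use the identity sin^2(5*z) = (1 - cos(10*z))/2.
An antiderivative is F(z) = 2*z - sin(10*z)/5.
Then F(pi/20) - F(0) = (-1/5 + pi/10) - (0) = -1/5 + pi/10.

-1/5 + pi/10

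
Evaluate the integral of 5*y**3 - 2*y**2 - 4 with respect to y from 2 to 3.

By the power rule, an antiderivative is F(y) = 5*y**4/4 - 2*y**3/3 - 4*y.
Then F(3) - F(2) = (285/4) - (20/3) = 775/12.

775/12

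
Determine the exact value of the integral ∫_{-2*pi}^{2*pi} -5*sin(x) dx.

0

An antiderivative is F(x) = 5*cos(x).
Then F(2*pi) - F(-2*pi) = (5) - (5) = 0.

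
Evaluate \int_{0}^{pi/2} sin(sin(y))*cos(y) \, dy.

1 - cos(1)

Let u = sin(y), so du = cos(y) dy. When y = 0, u = 0; when y = pi/2, u = 1.
The integral becomes ∫ sin(u) du from 0 to 1, with antiderivative -cos(u).
Back in y: F(y) = -cos(sin(y)).
Then F(pi/2) - F(0) = (-cos(1)) - (-1) = 1 - cos(1).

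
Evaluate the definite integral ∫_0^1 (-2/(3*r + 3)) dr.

An antiderivative is F(r) = -2*log(3*r + 3)/3.
Then F(1) - F(0) = (-2*log(6)/3) - (-2*log(3)/3) = -2*log(2)/3.

-2*log(2)/3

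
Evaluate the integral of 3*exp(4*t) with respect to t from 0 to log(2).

45/4

Let u = exp(t), so du = exp(t) dt. When t = 0, u = 1; when t = log(2), u = 2.
The integral becomes 3·∫ u**3 du from 1 to 2, with antiderivative 3*u**4/4.
Back in t: F(t) = 3*exp(4*t)/4.
Then F(log(2)) - F(0) = (12) - (3/4) = 45/4.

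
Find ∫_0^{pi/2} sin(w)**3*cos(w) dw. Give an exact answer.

1/4

Let u = sin(w), so du = cos(w) dw. When w = 0, u = 0; when w = pi/2, u = 1.
The integral becomes ∫ u**3 du from 0 to 1, with antiderivative u**4/4.
Back in w: F(w) = sin(w)**4/4.
Then F(pi/2) - F(0) = (1/4) - (0) = 1/4.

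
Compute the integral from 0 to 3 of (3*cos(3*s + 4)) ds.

Let u = 3*s + 4, so du = 3 ds. When s = 0, u = 4; when s = 3, u = 13.
The integral becomes ∫ cos(u) du from 4 to 13, with antiderivative sin(u).
Back in s: F(s) = sin(3*s + 4).
Then F(3) - F(0) = (sin(13)) - (sin(4)) = sin(13) - sin(4).

sin(13) - sin(4)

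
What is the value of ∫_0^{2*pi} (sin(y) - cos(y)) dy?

An antiderivative is F(y) = -sin(y) - cos(y).
Then F(2*pi) - F(0) = (-1) - (-1) = 0.

0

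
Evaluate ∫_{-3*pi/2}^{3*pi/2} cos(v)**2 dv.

Use the identity cos^2(v) = (1 + cos(2*v))/2.
An antiderivative is F(v) = v/2 + sin(2*v)/4.
Then F(3*pi/2) - F(-3*pi/2) = (3*pi/4) - (-3*pi/4) = 3*pi/2.

3*pi/2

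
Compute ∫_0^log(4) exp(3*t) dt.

Let u = exp(t), so du = exp(t) dt. When t = 0, u = 1; when t = log(4), u = 4.
The integral becomes ∫ u**2 du from 1 to 4, with antiderivative u**3/3.
Back in t: F(t) = exp(3*t)/3.
Then F(log(4)) - F(0) = (64/3) - (1/3) = 21.

21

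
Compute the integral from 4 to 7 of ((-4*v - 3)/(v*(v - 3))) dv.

Factor the denominator: v**2 - 3*v = v(v - 3).
Partial fractions: (-4*v - 3)/(v*(v - 3)) = 1/v - 5/(v - 3).
An antiderivative is F(v) = log(v) - 5*log(v - 3).
Then F(7) - F(4) = (-10*log(2) + log(7)) - (log(4)) = -12*log(2) + log(7).

-12*log(2) + log(7)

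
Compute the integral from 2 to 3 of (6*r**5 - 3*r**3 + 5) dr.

2485/4

By the power rule, an antiderivative is F(r) = r**6 - 3*r**4/4 + 5*r.
Then F(3) - F(2) = (2733/4) - (62) = 2485/4.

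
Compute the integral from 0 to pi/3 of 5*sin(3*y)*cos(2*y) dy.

Use the identity sin(3*y)cos(2*y) = [sin(5*y) + sin(y)]/2.
An antiderivative is F(y) = -5*cos(y)/2 - cos(5*y)/2.
Then F(pi/3) - F(0) = (-3/2) - (-3) = 3/2.

3/2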